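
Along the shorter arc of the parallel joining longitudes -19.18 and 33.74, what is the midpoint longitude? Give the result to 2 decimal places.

+7.28°

Signed shortest Δλ from -19.18° to +33.74° is +52.92°.
Midpoint longitude = -19.18° + (+52.92°)/2 = -19.18° + 26.46° = +7.28°.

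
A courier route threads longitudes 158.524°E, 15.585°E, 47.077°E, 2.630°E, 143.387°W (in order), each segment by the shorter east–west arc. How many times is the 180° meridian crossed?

0

Leg 1: +158.524° → +15.585°, shortest Δλ = -142.939° (west) — does not cross 180°.
Leg 2: +15.585° → +47.077°, shortest Δλ = 31.492° (east) — does not cross 180°.
Leg 3: +47.077° → +2.630°, shortest Δλ = -44.447° (west) — does not cross 180°.
Leg 4: +2.630° → -143.387°, shortest Δλ = -146.017° (west) — does not cross 180°.
Total crossings: 0.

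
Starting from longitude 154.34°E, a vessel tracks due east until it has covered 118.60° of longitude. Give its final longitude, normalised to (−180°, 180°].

87.06°W

Start at +154.34°; shift +118.60° → +272.94°.
+272.94° lies outside (−180°, 180°]; subtract 360° → -87.06°.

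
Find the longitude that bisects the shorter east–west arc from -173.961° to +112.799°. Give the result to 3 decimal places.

Signed shortest Δλ from -173.961° to +112.799° is -73.240°.
Midpoint longitude = -173.961° + (-73.240°)/2 = -173.961° − 36.620° = -210.581°.
Normalise into (−180°, 180°]: +149.419°.
(The naïve average (-173.961 + +112.799)/2 = -30.581° is on the wrong side of the globe.)

+149.419°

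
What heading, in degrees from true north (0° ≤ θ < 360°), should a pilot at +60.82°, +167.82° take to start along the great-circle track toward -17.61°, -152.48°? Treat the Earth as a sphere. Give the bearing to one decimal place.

Δλ = -152.48 − 167.82 = -320.30°; wrapped into (−180°, 180°]: 39.70°.
θ = atan2( sin Δλ · cos φ₂ , cos φ₁ · sin φ₂ − sin φ₁ · cos φ₂ · cos Δλ )
  = atan2(0.60883, -0.78778) = 142.301° → normalised to [0°, 360°): 142.301°.

142.3°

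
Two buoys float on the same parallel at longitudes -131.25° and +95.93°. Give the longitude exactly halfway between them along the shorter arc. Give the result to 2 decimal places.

+162.34°

Signed shortest Δλ from -131.25° to +95.93° is -132.82°.
Midpoint longitude = -131.25° + (-132.82°)/2 = -131.25° − 66.41° = -197.66°.
Normalise into (−180°, 180°]: +162.34°.
(The naïve average (-131.25 + +95.93)/2 = -17.66° is on the wrong side of the globe.)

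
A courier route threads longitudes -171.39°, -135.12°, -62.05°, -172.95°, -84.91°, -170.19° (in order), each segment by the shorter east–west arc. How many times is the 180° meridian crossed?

Leg 1: -171.39° → -135.12°, shortest Δλ = 36.27° (east) — does not cross 180°.
Leg 2: -135.12° → -62.05°, shortest Δλ = 73.07° (east) — does not cross 180°.
Leg 3: -62.05° → -172.95°, shortest Δλ = -110.9° (west) — does not cross 180°.
Leg 4: -172.95° → -84.91°, shortest Δλ = 88.04° (east) — does not cross 180°.
Leg 5: -84.91° → -170.19°, shortest Δλ = -85.28° (west) — does not cross 180°.
Total crossings: 0.

0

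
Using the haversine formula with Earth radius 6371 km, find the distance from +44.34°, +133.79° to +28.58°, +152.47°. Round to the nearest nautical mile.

Δλ = 152.47 − 133.79 = 18.68°.
Δφ = 28.58 − 44.34 = -15.76°.
a = sin²(Δφ/2) + cos φ₁ · cos φ₂ · sin²(Δλ/2) = 0.035338.
c = 2·atan2(√a, √(1−a)) = 0.37822 rad → d = 6371·c ≈ 2409.64 km ≈ 1301.10 nmi.

1301 nmi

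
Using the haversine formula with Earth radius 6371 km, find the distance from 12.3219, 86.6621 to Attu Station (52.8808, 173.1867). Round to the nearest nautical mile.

4690 nmi

Δλ = 173.1867 − 86.6621 = 86.5246°.
Δφ = 52.8808 − 12.3219 = 40.5589°.
a = sin²(Δφ/2) + cos φ₁ · cos φ₂ · sin²(Δλ/2) = 0.397048.
c = 2·atan2(√a, √(1−a)) = 1.36341 rad → d = 6371·c ≈ 8686.28 km ≈ 4690.21 nmi.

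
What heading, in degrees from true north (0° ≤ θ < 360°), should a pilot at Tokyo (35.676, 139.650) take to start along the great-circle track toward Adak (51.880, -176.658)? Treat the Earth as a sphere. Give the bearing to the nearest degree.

48°

Δλ = -176.658 − 139.650 = -316.308°; wrapped into (−180°, 180°]: 43.692°.
θ = atan2( sin Δλ · cos φ₂ , cos φ₁ · sin φ₂ − sin φ₁ · cos φ₂ · cos Δλ )
  = atan2(0.42643, 0.37876) = 48.388° → normalised to [0°, 360°): 48.388°.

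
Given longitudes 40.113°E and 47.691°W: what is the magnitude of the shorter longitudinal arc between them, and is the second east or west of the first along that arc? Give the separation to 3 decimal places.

Raw difference: -47.691 − 40.113 = -87.804°.
Normalise into (−180°, 180°]: -87.804° stays -87.804°.
Negative ⇒ the second point lies to the west; separation 87.804°.

87.804° west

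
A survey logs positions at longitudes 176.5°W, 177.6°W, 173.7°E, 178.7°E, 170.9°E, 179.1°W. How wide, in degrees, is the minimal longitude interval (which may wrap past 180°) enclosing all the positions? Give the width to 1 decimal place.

12.6°

Sort the longitudes: -179.1°, -177.6°, -176.5°, +170.9°, +173.7°, +178.7°.
Eastward gaps between consecutive values (wrapping around): 1.5°, 1.1°, 347.4°, 2.8°, 5.0°, 2.2°.
Largest gap = 347.4° ⇒ minimal covering band is its complement: 360° − 347.4° = 12.6°.
Band runs from +170.9° eastward to -176.5°, crossing the antimeridian.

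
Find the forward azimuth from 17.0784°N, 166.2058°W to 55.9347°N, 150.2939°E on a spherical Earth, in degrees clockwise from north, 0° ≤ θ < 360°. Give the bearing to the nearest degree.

330°

Δλ = 150.2939 − -166.2058 = 316.4997°; wrapped into (−180°, 180°]: -43.5003°.
θ = atan2( sin Δλ · cos φ₂ , cos φ₁ · sin φ₂ − sin φ₁ · cos φ₂ · cos Δλ )
  = atan2(-0.38558, 0.67255) = -29.826° → normalised to [0°, 360°): 330.174°.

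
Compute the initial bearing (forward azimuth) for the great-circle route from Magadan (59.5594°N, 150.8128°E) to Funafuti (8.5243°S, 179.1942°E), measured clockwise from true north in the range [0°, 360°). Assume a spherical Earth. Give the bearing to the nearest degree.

Δλ = 179.1942 − 150.8128 = 28.3814°.
θ = atan2( sin Δλ · cos φ₂ , cos φ₁ · sin φ₂ − sin φ₁ · cos φ₂ · cos Δλ )
  = atan2(0.47009, -0.82525) = 150.333° → normalised to [0°, 360°): 150.333°.

150°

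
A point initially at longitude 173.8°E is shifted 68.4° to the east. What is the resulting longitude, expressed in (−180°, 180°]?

Start at +173.8°; shift +68.4° → +242.2°.
+242.2° lies outside (−180°, 180°]; subtract 360° → -117.8°.

117.8°W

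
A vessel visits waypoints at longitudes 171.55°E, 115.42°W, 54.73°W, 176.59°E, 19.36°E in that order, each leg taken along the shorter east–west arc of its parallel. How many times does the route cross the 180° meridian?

2

Leg 1: +171.55° → -115.42°, shortest Δλ = 73.03° (east) — crosses 180°.
Leg 2: -115.42° → -54.73°, shortest Δλ = 60.69° (east) — does not cross 180°.
Leg 3: -54.73° → +176.59°, shortest Δλ = -128.68° (west) — crosses 180°.
Leg 4: +176.59° → +19.36°, shortest Δλ = -157.23° (west) — does not cross 180°.
Total crossings: 2.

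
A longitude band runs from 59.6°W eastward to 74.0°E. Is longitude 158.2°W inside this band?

Band width going east from -59.6° to +74.0°: ((74.0 − -59.6) mod 360) = 133.6°.
Offset of -158.2° east of the west edge: ((-158.2 − -59.6) mod 360) = 261.4°.
261.4° > 133.6° ⇒ outside.

No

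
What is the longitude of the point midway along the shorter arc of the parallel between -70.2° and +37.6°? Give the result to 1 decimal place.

-16.3°

Signed shortest Δλ from -70.2° to +37.6° is +107.8°.
Midpoint longitude = -70.2° + (+107.8°)/2 = -70.2° + 53.9° = -16.3°.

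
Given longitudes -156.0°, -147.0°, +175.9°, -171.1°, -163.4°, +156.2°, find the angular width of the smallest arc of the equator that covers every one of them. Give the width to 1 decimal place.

Sort the longitudes: -171.1°, -163.4°, -156.0°, -147.0°, +156.2°, +175.9°.
Eastward gaps between consecutive values (wrapping around): 7.7°, 7.4°, 9.0°, 303.2°, 19.7°, 13.0°.
Largest gap = 303.2° ⇒ minimal covering band is its complement: 360° − 303.2° = 56.8°.
Band runs from +156.2° eastward to -147.0°, crossing the antimeridian.

56.8°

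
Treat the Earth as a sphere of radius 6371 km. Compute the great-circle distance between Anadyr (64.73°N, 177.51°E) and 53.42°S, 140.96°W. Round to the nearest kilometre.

Δλ = -140.96 − 177.51 = -318.47°; wrapped into (−180°, 180°]: 41.53°.
Δφ = -53.42 − 64.73 = -118.15°.
a = sin²(Δφ/2) + cos φ₁ · cos φ₂ · sin²(Δλ/2) = 0.767868.
c = 2·atan2(√a, √(1−a)) = 2.13617 rad → d = 6371·c ≈ 13609.57 km.

13610 km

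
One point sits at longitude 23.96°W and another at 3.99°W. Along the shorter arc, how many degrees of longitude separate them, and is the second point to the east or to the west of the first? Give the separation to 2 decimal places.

19.97° east

Raw difference: -3.99 − -23.96 = 19.97°.
Normalise into (−180°, 180°]: 19.97° stays 19.97°.
Positive ⇒ the second point lies to the east; separation 19.97°.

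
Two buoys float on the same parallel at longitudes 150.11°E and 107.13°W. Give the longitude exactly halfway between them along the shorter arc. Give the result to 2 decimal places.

158.51°W

Signed shortest Δλ from +150.11° to -107.13° is +102.76°.
Midpoint longitude = +150.11° + (+102.76°)/2 = +150.11° + 51.38° = +201.49°.
Normalise into (−180°, 180°]: -158.51°.
(The naïve average (+150.11 + -107.13)/2 = 21.49° is on the wrong side of the globe.)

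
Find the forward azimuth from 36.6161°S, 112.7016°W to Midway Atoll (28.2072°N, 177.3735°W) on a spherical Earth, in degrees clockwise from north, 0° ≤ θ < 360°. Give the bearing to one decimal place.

Δλ = -177.3735 − -112.7016 = -64.6719°.
θ = atan2( sin Δλ · cos φ₂ , cos φ₁ · sin φ₂ − sin φ₁ · cos φ₂ · cos Δλ )
  = atan2(-0.79653, 0.60424) = -52.816° → normalised to [0°, 360°): 307.184°.

307.2°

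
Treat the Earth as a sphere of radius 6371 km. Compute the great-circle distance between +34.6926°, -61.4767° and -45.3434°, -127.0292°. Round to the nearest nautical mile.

Δλ = -127.0292 − -61.4767 = -65.5525°.
Δφ = -45.3434 − 34.6926 = -80.0360°.
a = sin²(Δφ/2) + cos φ₁ · cos φ₂ · sin²(Δλ/2) = 0.582851.
c = 2·atan2(√a, √(1−a)) = 1.73727 rad → d = 6371·c ≈ 11068.12 km ≈ 5976.31 nmi.

5976 nmi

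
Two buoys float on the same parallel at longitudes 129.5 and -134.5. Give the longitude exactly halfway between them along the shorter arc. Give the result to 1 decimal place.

Signed shortest Δλ from +129.5° to -134.5° is +96.0°.
Midpoint longitude = +129.5° + (+96.0°)/2 = +129.5° + 48.0° = +177.5°.
(The naïve average (+129.5 + -134.5)/2 = -2.5° is on the wrong side of the globe.)

+177.5°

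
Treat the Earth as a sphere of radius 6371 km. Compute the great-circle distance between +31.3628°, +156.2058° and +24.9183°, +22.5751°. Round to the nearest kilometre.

12050 km

Δλ = 22.5751 − 156.2058 = -133.6307°.
Δφ = 24.9183 − 31.3628 = -6.4445°.
a = sin²(Δφ/2) + cos φ₁ · cos φ₂ · sin²(Δλ/2) = 0.657530.
c = 2·atan2(√a, √(1−a)) = 1.89132 rad → d = 6371·c ≈ 12049.58 km.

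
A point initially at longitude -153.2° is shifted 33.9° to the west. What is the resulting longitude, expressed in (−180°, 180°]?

Start at -153.2°; shift −33.9° → -187.1°.
-187.1° lies outside (−180°, 180°]; add 360° → +172.9°.

+172.9°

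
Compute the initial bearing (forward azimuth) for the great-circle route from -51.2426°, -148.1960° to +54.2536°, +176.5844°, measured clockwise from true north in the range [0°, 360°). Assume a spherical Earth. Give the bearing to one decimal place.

Δλ = 176.5844 − -148.1960 = 324.7804°; wrapped into (−180°, 180°]: -35.2196°.
θ = atan2( sin Δλ · cos φ₂ , cos φ₁ · sin φ₂ − sin φ₁ · cos φ₂ · cos Δλ )
  = atan2(-0.33691, 0.88026) = -20.944° → normalised to [0°, 360°): 339.056°.

339.1°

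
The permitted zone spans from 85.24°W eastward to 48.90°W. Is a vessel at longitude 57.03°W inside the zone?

Yes

Band width going east from -85.24° to -48.90°: ((-48.90 − -85.24) mod 360) = 36.34°.
Offset of -57.03° east of the west edge: ((-57.03 − -85.24) mod 360) = 28.21°.
28.21° ≤ 36.34° ⇒ inside.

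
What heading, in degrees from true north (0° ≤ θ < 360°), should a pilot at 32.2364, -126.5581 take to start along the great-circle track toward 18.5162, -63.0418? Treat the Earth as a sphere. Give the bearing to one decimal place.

Δλ = -63.0418 − -126.5581 = 63.5163°.
θ = atan2( sin Δλ · cos φ₂ , cos φ₁ · sin φ₂ − sin φ₁ · cos φ₂ · cos Δλ )
  = atan2(0.84873, 0.04306) = 87.095° → normalised to [0°, 360°): 87.095°.

87.1°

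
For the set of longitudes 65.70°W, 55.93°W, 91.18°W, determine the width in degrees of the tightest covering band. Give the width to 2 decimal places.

Sort the longitudes: -91.18°, -65.70°, -55.93°.
Eastward gaps between consecutive values (wrapping around): 25.48°, 9.77°, 324.75°.
Largest gap = 324.75° ⇒ minimal covering band is its complement: 360° − 324.75° = 35.25°.
Band runs from -91.18° eastward to -55.93°.

35.25°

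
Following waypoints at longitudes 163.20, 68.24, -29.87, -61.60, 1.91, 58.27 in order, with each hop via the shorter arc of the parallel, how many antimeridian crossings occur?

Leg 1: +163.20° → +68.24°, shortest Δλ = -94.96° (west) — does not cross 180°.
Leg 2: +68.24° → -29.87°, shortest Δλ = -98.11° (west) — does not cross 180°.
Leg 3: -29.87° → -61.60°, shortest Δλ = -31.73° (west) — does not cross 180°.
Leg 4: -61.60° → +1.91°, shortest Δλ = 63.51° (east) — does not cross 180°.
Leg 5: +1.91° → +58.27°, shortest Δλ = 56.36° (east) — does not cross 180°.
Total crossings: 0.

0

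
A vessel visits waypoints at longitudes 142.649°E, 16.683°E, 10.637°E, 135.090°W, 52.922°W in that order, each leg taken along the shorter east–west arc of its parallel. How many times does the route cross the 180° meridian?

0

Leg 1: +142.649° → +16.683°, shortest Δλ = -125.966° (west) — does not cross 180°.
Leg 2: +16.683° → +10.637°, shortest Δλ = -6.046° (west) — does not cross 180°.
Leg 3: +10.637° → -135.090°, shortest Δλ = -145.727° (west) — does not cross 180°.
Leg 4: -135.090° → -52.922°, shortest Δλ = 82.168° (east) — does not cross 180°.
Total crossings: 0.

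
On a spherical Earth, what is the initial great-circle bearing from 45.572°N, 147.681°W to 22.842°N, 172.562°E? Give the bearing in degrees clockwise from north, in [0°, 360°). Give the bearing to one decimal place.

248.3°

Δλ = 172.562 − -147.681 = 320.243°; wrapped into (−180°, 180°]: -39.757°.
θ = atan2( sin Δλ · cos φ₂ , cos φ₁ · sin φ₂ − sin φ₁ · cos φ₂ · cos Δλ )
  = atan2(-0.58938, -0.23421) = -111.672° → normalised to [0°, 360°): 248.328°.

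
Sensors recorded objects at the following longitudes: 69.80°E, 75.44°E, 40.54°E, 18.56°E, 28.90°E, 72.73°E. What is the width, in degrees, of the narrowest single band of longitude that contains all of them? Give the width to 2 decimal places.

56.88°

Sort the longitudes: +18.56°, +28.90°, +40.54°, +69.80°, +72.73°, +75.44°.
Eastward gaps between consecutive values (wrapping around): 10.34°, 11.64°, 29.26°, 2.93°, 2.71°, 303.12°.
Largest gap = 303.12° ⇒ minimal covering band is its complement: 360° − 303.12° = 56.88°.
Band runs from +18.56° eastward to +75.44°.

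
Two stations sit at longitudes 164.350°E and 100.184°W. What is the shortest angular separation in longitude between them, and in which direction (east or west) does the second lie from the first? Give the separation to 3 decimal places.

Raw difference: -100.184 − 164.350 = -264.534°.
Normalise into (−180°, 180°]: -264.534° + 360° = 95.466°.
Positive ⇒ the second point lies to the east; separation 95.466°.

95.466° east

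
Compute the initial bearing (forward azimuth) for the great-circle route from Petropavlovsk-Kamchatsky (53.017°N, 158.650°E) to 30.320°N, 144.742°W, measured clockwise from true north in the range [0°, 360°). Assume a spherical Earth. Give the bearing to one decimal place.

96.0°

Δλ = -144.742 − 158.650 = -303.392°; wrapped into (−180°, 180°]: 56.608°.
θ = atan2( sin Δλ · cos φ₂ , cos φ₁ · sin φ₂ − sin φ₁ · cos φ₂ · cos Δλ )
  = atan2(0.72072, -0.07581) = 96.005° → normalised to [0°, 360°): 96.005°.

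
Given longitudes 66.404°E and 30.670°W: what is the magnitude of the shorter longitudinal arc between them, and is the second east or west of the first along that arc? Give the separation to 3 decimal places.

97.074° west

Raw difference: -30.670 − 66.404 = -97.074°.
Normalise into (−180°, 180°]: -97.074° stays -97.074°.
Negative ⇒ the second point lies to the west; separation 97.074°.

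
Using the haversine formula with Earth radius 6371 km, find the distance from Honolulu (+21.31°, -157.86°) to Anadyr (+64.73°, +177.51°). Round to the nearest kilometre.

Δλ = 177.51 − -157.86 = 335.37°; wrapped into (−180°, 180°]: -24.63°.
Δφ = 64.73 − 21.31 = 43.42°.
a = sin²(Δφ/2) + cos φ₁ · cos φ₂ · sin²(Δλ/2) = 0.154924.
c = 2·atan2(√a, √(1−a)) = 0.80910 rad → d = 6371·c ≈ 5154.76 km.

5155 km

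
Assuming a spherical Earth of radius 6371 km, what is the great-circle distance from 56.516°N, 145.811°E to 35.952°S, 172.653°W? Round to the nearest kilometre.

Δλ = -172.653 − 145.811 = -318.464°; wrapped into (−180°, 180°]: 41.536°.
Δφ = -35.952 − 56.516 = -92.468°.
a = sin²(Δφ/2) + cos φ₁ · cos φ₂ · sin²(Δλ/2) = 0.577683.
c = 2·atan2(√a, √(1−a)) = 1.72679 rad → d = 6371·c ≈ 11001.41 km.

11001 km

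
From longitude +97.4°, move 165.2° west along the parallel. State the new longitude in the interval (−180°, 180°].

-67.8°

Start at +97.4°; shift −165.2° → -67.8°.
-67.8° already lies in (−180°, 180°].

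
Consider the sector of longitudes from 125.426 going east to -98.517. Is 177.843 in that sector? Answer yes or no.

Yes

Band width going east from +125.426° to -98.517°: ((-98.517 − 125.426) mod 360) = 136.057°.
Offset of +177.843° east of the west edge: ((177.843 − 125.426) mod 360) = 52.417°.
52.417° ≤ 136.057° ⇒ inside.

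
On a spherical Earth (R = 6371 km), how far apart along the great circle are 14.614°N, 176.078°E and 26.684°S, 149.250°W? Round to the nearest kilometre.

Δλ = -149.250 − 176.078 = -325.328°; wrapped into (−180°, 180°]: 34.672°.
Δφ = -26.684 − 14.614 = -41.298°.
a = sin²(Δφ/2) + cos φ₁ · cos φ₂ · sin²(Δλ/2) = 0.201122.
c = 2·atan2(√a, √(1−a)) = 0.93010 rad → d = 6371·c ≈ 5925.66 km.

5926 km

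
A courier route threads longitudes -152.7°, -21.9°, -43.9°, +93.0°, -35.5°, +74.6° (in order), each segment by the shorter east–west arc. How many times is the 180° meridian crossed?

Leg 1: -152.7° → -21.9°, shortest Δλ = 130.8° (east) — does not cross 180°.
Leg 2: -21.9° → -43.9°, shortest Δλ = -22.0° (west) — does not cross 180°.
Leg 3: -43.9° → +93.0°, shortest Δλ = 136.9° (east) — does not cross 180°.
Leg 4: +93.0° → -35.5°, shortest Δλ = -128.5° (west) — does not cross 180°.
Leg 5: -35.5° → +74.6°, shortest Δλ = 110.1° (east) — does not cross 180°.
Total crossings: 0.

0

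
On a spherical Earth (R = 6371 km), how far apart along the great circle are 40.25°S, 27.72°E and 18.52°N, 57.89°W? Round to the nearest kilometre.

Δλ = -57.89 − 27.72 = -85.61°.
Δφ = 18.52 − -40.25 = 58.77°.
a = sin²(Δφ/2) + cos φ₁ · cos φ₂ · sin²(Δλ/2) = 0.574918.
c = 2·atan2(√a, √(1−a)) = 1.72120 rad → d = 6371·c ≈ 10965.76 km.

10966 km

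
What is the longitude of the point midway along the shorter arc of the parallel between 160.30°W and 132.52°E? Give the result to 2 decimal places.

166.11°E

Signed shortest Δλ from -160.30° to +132.52° is -67.18°.
Midpoint longitude = -160.30° + (-67.18°)/2 = -160.30° − 33.59° = -193.89°.
Normalise into (−180°, 180°]: +166.11°.
(The naïve average (-160.30 + +132.52)/2 = -13.89° is on the wrong side of the globe.)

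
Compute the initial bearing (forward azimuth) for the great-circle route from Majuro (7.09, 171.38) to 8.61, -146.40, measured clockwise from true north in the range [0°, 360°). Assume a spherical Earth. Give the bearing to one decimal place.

85.0°

Δλ = -146.40 − 171.38 = -317.78°; wrapped into (−180°, 180°]: 42.22°.
θ = atan2( sin Δλ · cos φ₂ , cos φ₁ · sin φ₂ − sin φ₁ · cos φ₂ · cos Δλ )
  = atan2(0.66441, 0.05819) = 84.995° → normalised to [0°, 360°): 84.995°.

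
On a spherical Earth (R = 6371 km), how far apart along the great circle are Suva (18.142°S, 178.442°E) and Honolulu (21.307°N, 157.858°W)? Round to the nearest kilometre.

5090 km

Δλ = -157.858 − 178.442 = -336.300°; wrapped into (−180°, 180°]: 23.700°.
Δφ = 21.307 − -18.142 = 39.449°.
a = sin²(Δφ/2) + cos φ₁ · cos φ₂ · sin²(Δλ/2) = 0.151238.
c = 2·atan2(√a, √(1−a)) = 0.79886 rad → d = 6371·c ≈ 5089.54 km.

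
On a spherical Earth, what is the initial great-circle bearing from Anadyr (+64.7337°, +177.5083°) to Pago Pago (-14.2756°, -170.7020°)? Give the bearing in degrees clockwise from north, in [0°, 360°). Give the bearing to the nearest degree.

168°

Δλ = -170.7020 − 177.5083 = -348.2103°; wrapped into (−180°, 180°]: 11.7897°.
θ = atan2( sin Δλ · cos φ₂ , cos φ₁ · sin φ₂ − sin φ₁ · cos φ₂ · cos Δλ )
  = atan2(0.19801, -0.96317) = 168.383° → normalised to [0°, 360°): 168.383°.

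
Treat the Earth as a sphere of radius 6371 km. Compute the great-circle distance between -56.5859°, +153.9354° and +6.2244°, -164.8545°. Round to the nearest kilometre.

7923 km

Δλ = -164.8545 − 153.9354 = -318.7899°; wrapped into (−180°, 180°]: 41.2101°.
Δφ = 6.2244 − -56.5859 = 62.8103°.
a = sin²(Δφ/2) + cos φ₁ · cos φ₂ · sin²(Δλ/2) = 0.339332.
c = 2·atan2(√a, √(1−a)) = 1.24366 rad → d = 6371·c ≈ 7923.33 km.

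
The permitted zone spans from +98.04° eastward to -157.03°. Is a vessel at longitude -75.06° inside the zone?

Band width going east from +98.04° to -157.03°: ((-157.03 − 98.04) mod 360) = 104.93°.
Offset of -75.06° east of the west edge: ((-75.06 − 98.04) mod 360) = 186.90°.
186.90° > 104.93° ⇒ outside.

No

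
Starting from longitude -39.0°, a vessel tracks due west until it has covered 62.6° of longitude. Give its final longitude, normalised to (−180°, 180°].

Start at -39.0°; shift −62.6° → -101.6°.
-101.6° already lies in (−180°, 180°].

-101.6°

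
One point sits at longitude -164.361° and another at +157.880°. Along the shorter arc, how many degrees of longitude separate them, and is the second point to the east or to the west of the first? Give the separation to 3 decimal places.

37.759° west

Raw difference: 157.880 − -164.361 = 322.241°.
Normalise into (−180°, 180°]: 322.241° − 360° = -37.759°.
Negative ⇒ the second point lies to the west; separation 37.759°.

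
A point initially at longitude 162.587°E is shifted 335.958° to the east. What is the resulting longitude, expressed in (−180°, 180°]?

138.545°E

Start at +162.587°; shift +335.958° → +498.545°.
+498.545° lies outside (−180°, 180°]; subtract 360° → +138.545°.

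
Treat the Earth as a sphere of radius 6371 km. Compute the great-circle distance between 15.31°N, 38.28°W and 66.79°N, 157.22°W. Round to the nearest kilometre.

9633 km

Δλ = -157.22 − -38.28 = -118.94°.
Δφ = 66.79 − 15.31 = 51.48°.
a = sin²(Δφ/2) + cos φ₁ · cos φ₂ · sin²(Δλ/2) = 0.470632.
c = 2·atan2(√a, √(1−a)) = 1.51203 rad → d = 6371·c ≈ 9633.12 km.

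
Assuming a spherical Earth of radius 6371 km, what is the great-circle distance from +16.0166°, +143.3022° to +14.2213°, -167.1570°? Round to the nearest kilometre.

5309 km

Δλ = -167.1570 − 143.3022 = -310.4592°; wrapped into (−180°, 180°]: 49.5408°.
Δφ = 14.2213 − 16.0166 = -1.7953°.
a = sin²(Δφ/2) + cos φ₁ · cos φ₂ · sin²(Δλ/2) = 0.163807.
c = 2·atan2(√a, √(1−a)) = 0.83337 rad → d = 6371·c ≈ 5309.39 km.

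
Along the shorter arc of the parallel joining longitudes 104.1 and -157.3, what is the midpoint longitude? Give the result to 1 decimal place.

+153.4°

Signed shortest Δλ from +104.1° to -157.3° is +98.6°.
Midpoint longitude = +104.1° + (+98.6°)/2 = +104.1° + 49.3° = +153.4°.
(The naïve average (+104.1 + -157.3)/2 = -26.6° is on the wrong side of the globe.)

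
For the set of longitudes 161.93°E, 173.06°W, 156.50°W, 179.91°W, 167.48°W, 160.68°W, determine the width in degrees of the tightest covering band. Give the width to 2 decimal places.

41.57°

Sort the longitudes: -179.91°, -173.06°, -167.48°, -160.68°, -156.50°, +161.93°.
Eastward gaps between consecutive values (wrapping around): 6.85°, 5.58°, 6.80°, 4.18°, 318.43°, 18.16°.
Largest gap = 318.43° ⇒ minimal covering band is its complement: 360° − 318.43° = 41.57°.
Band runs from +161.93° eastward to -156.50°, crossing the antimeridian.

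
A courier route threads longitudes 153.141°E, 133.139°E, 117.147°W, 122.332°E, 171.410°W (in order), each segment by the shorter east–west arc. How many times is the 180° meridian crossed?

3

Leg 1: +153.141° → +133.139°, shortest Δλ = -20.002° (west) — does not cross 180°.
Leg 2: +133.139° → -117.147°, shortest Δλ = 109.714° (east) — crosses 180°.
Leg 3: -117.147° → +122.332°, shortest Δλ = -120.521° (west) — crosses 180°.
Leg 4: +122.332° → -171.410°, shortest Δλ = 66.258° (east) — crosses 180°.
Total crossings: 3.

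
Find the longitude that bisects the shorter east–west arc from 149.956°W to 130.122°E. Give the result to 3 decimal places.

Signed shortest Δλ from -149.956° to +130.122° is -79.922°.
Midpoint longitude = -149.956° + (-79.922°)/2 = -149.956° − 39.961° = -189.917°.
Normalise into (−180°, 180°]: +170.083°.
(The naïve average (-149.956 + +130.122)/2 = -9.917° is on the wrong side of the globe.)

170.083°E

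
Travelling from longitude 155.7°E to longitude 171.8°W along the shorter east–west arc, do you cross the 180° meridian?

Yes

Naïve |-171.8 − 155.7| = 327.5° > 180°, so the shorter arc goes the other way round — across 180°.
Signed shortest Δλ = ((-171.8 − 155.7 + 180) mod 360) − 180 = 32.5°.
Going east by 32.5° from +155.7° passes through 180° before reaching -171.8°.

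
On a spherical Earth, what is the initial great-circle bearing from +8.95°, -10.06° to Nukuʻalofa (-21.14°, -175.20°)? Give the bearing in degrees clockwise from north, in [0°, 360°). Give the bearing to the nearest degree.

228°

Δλ = -175.20 − -10.06 = -165.14°.
θ = atan2( sin Δλ · cos φ₂ , cos φ₁ · sin φ₂ − sin φ₁ · cos φ₂ · cos Δλ )
  = atan2(-0.23920, -0.21601) = -132.083° → normalised to [0°, 360°): 227.917°.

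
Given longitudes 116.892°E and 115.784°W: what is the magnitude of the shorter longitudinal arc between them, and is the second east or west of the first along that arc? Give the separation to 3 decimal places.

127.324° east

Raw difference: -115.784 − 116.892 = -232.676°.
Normalise into (−180°, 180°]: -232.676° + 360° = 127.324°.
Positive ⇒ the second point lies to the east; separation 127.324°.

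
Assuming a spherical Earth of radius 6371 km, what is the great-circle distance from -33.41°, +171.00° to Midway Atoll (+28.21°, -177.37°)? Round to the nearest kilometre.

6961 km

Δλ = -177.37 − 171.00 = -348.37°; wrapped into (−180°, 180°]: 11.63°.
Δφ = 28.21 − -33.41 = 61.62°.
a = sin²(Δφ/2) + cos φ₁ · cos φ₂ · sin²(Δλ/2) = 0.269892.
c = 2·atan2(√a, √(1−a)) = 1.09256 rad → d = 6371·c ≈ 6960.69 km.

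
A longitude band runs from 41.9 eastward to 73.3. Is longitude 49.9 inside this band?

Band width going east from +41.9° to +73.3°: ((73.3 − 41.9) mod 360) = 31.4°.
Offset of +49.9° east of the west edge: ((49.9 − 41.9) mod 360) = 8.0°.
8.0° ≤ 31.4° ⇒ inside.

Yes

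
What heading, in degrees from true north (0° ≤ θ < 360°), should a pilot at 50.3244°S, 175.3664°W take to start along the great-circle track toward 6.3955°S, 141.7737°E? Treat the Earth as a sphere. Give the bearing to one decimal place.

305.9°

Δλ = 141.7737 − -175.3664 = 317.1401°; wrapped into (−180°, 180°]: -42.8599°.
θ = atan2( sin Δλ · cos φ₂ , cos φ₁ · sin φ₂ − sin φ₁ · cos φ₂ · cos Δλ )
  = atan2(-0.67597, 0.48956) = -54.087° → normalised to [0°, 360°): 305.913°.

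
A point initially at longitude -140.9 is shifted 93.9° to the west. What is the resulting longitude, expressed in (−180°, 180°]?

+125.2°

Start at -140.9°; shift −93.9° → -234.8°.
-234.8° lies outside (−180°, 180°]; add 360° → +125.2°.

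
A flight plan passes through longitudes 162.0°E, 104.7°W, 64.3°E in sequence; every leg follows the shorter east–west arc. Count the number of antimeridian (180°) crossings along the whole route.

Leg 1: +162.0° → -104.7°, shortest Δλ = 93.3° (east) — crosses 180°.
Leg 2: -104.7° → +64.3°, shortest Δλ = 169.0° (east) — does not cross 180°.
Total crossings: 1.

1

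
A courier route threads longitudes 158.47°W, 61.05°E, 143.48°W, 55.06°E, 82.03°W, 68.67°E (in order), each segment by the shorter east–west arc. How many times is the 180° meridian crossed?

Leg 1: -158.47° → +61.05°, shortest Δλ = -140.48° (west) — crosses 180°.
Leg 2: +61.05° → -143.48°, shortest Δλ = 155.47° (east) — crosses 180°.
Leg 3: -143.48° → +55.06°, shortest Δλ = -161.46° (west) — crosses 180°.
Leg 4: +55.06° → -82.03°, shortest Δλ = -137.09° (west) — does not cross 180°.
Leg 5: -82.03° → +68.67°, shortest Δλ = 150.7° (east) — does not cross 180°.
Total crossings: 3.

3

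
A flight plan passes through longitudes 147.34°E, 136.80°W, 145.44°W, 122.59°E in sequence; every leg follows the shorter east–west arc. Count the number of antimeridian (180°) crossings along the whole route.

Leg 1: +147.34° → -136.80°, shortest Δλ = 75.86° (east) — crosses 180°.
Leg 2: -136.80° → -145.44°, shortest Δλ = -8.64° (west) — does not cross 180°.
Leg 3: -145.44° → +122.59°, shortest Δλ = -91.97° (west) — crosses 180°.
Total crossings: 2.

2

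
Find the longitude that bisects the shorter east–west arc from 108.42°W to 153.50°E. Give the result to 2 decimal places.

Signed shortest Δλ from -108.42° to +153.50° is -98.08°.
Midpoint longitude = -108.42° + (-98.08°)/2 = -108.42° − 49.04° = -157.46°.
(The naïve average (-108.42 + +153.50)/2 = 22.54° is on the wrong side of the globe.)

157.46°W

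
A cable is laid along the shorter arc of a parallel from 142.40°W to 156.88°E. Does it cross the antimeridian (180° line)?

Yes

Naïve |156.88 − -142.40| = 299.28° > 180°, so the shorter arc goes the other way round — across 180°.
Signed shortest Δλ = ((156.88 − -142.40 + 180) mod 360) − 180 = -60.72°.
Going west by 60.72° from -142.40° passes through 180° before reaching +156.88°.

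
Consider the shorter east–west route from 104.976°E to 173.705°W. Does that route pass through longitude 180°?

Naïve |-173.705 − 104.976| = 278.681° > 180°, so the shorter arc goes the other way round — across 180°.
Signed shortest Δλ = ((-173.705 − 104.976 + 180) mod 360) − 180 = 81.319°.
Going east by 81.319° from +104.976° passes through 180° before reaching -173.705°.

Yes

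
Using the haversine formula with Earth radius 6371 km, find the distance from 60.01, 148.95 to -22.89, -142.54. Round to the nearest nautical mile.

5985 nmi

Δλ = -142.54 − 148.95 = -291.49°; wrapped into (−180°, 180°]: 68.51°.
Δφ = -22.89 − 60.01 = -82.90°.
a = sin²(Δφ/2) + cos φ₁ · cos φ₂ · sin²(Δλ/2) = 0.584096.
c = 2·atan2(√a, √(1−a)) = 1.73979 rad → d = 6371·c ≈ 11084.21 km ≈ 5984.99 nmi.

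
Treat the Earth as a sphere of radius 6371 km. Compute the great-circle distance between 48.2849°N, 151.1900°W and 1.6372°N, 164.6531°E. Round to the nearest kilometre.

6682 km

Δλ = 164.6531 − -151.1900 = 315.8431°; wrapped into (−180°, 180°]: -44.1569°.
Δφ = 1.6372 − 48.2849 = -46.6477°.
a = sin²(Δφ/2) + cos φ₁ · cos φ₂ · sin²(Δλ/2) = 0.250734.
c = 2·atan2(√a, √(1−a)) = 1.04889 rad → d = 6371·c ≈ 6682.49 km.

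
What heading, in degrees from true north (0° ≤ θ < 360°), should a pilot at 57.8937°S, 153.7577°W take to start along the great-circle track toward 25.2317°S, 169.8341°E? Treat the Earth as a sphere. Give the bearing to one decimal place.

Δλ = 169.8341 − -153.7577 = 323.5918°; wrapped into (−180°, 180°]: -36.4082°.
θ = atan2( sin Δλ · cos φ₂ , cos φ₁ · sin φ₂ − sin φ₁ · cos φ₂ · cos Δλ )
  = atan2(-0.53691, 0.39012) = -53.998° → normalised to [0°, 360°): 306.002°.

306.0°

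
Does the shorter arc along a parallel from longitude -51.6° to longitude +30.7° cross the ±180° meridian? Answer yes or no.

No

Signed shortest Δλ = ((30.7 − -51.6 + 180) mod 360) − 180 = 82.3°.
Going east by 82.3° from -51.6° reaches +30.7° without touching 180°.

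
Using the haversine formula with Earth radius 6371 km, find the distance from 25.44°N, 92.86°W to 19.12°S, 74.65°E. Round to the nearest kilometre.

Δλ = 74.65 − -92.86 = 167.51°.
Δφ = -19.12 − 25.44 = -44.56°.
a = sin²(Δφ/2) + cos φ₁ · cos φ₂ · sin²(Δλ/2) = 0.986865.
c = 2·atan2(√a, √(1−a)) = 2.91187 rad → d = 6371·c ≈ 18551.54 km.

18552 km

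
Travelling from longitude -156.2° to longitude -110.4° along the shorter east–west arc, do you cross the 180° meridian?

No

Signed shortest Δλ = ((-110.4 − -156.2 + 180) mod 360) − 180 = 45.8°.
Going east by 45.8° from -156.2° reaches -110.4° without touching 180°.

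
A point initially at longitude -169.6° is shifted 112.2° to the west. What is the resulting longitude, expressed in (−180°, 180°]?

Start at -169.6°; shift −112.2° → -281.8°.
-281.8° lies outside (−180°, 180°]; add 360° → +78.2°.

+78.2°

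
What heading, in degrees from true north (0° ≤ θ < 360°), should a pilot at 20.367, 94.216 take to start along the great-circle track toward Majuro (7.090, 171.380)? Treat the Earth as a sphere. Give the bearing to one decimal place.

Δλ = 171.380 − 94.216 = 77.164°.
θ = atan2( sin Δλ · cos φ₂ , cos φ₁ · sin φ₂ − sin φ₁ · cos φ₂ · cos Δλ )
  = atan2(0.96755, 0.03898) = 87.693° → normalised to [0°, 360°): 87.693°.

87.7°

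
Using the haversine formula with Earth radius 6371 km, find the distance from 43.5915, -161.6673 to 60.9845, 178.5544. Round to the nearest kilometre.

Δλ = 178.5544 − -161.6673 = 340.2217°; wrapped into (−180°, 180°]: -19.7783°.
Δφ = 60.9845 − 43.5915 = 17.3930°.
a = sin²(Δφ/2) + cos φ₁ · cos φ₂ · sin²(Δλ/2) = 0.033224.
c = 2·atan2(√a, √(1−a)) = 0.36660 rad → d = 6371·c ≈ 2335.58 km.

2336 km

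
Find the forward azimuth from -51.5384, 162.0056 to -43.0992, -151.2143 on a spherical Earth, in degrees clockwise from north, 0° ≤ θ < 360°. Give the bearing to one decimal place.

Δλ = -151.2143 − 162.0056 = -313.2199°; wrapped into (−180°, 180°]: 46.7801°.
θ = atan2( sin Δλ · cos φ₂ , cos φ₁ · sin φ₂ − sin φ₁ · cos φ₂ · cos Δλ )
  = atan2(0.53210, -0.03345) = 93.597° → normalised to [0°, 360°): 93.597°.

93.6°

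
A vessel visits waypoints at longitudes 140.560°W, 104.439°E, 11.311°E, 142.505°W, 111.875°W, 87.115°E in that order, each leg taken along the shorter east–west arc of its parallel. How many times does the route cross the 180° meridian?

Leg 1: -140.560° → +104.439°, shortest Δλ = -115.001° (west) — crosses 180°.
Leg 2: +104.439° → +11.311°, shortest Δλ = -93.128° (west) — does not cross 180°.
Leg 3: +11.311° → -142.505°, shortest Δλ = -153.816° (west) — does not cross 180°.
Leg 4: -142.505° → -111.875°, shortest Δλ = 30.63° (east) — does not cross 180°.
Leg 5: -111.875° → +87.115°, shortest Δλ = -161.01° (west) — crosses 180°.
Total crossings: 2.

2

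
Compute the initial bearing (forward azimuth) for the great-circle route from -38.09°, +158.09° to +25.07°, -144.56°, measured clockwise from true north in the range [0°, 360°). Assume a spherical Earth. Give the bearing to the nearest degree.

Δλ = -144.56 − 158.09 = -302.65°; wrapped into (−180°, 180°]: 57.35°.
θ = atan2( sin Δλ · cos φ₂ , cos φ₁ · sin φ₂ − sin φ₁ · cos φ₂ · cos Δλ )
  = atan2(0.76266, 0.63496) = 50.221° → normalised to [0°, 360°): 50.221°.

50°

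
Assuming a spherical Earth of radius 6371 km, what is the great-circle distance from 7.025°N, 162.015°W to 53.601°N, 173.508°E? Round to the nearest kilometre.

Δλ = 173.508 − -162.015 = 335.523°; wrapped into (−180°, 180°]: -24.477°.
Δφ = 53.601 − 7.025 = 46.576°.
a = sin²(Δφ/2) + cos φ₁ · cos φ₂ · sin²(Δλ/2) = 0.182769.
c = 2·atan2(√a, √(1−a)) = 0.88348 rad → d = 6371·c ≈ 5628.68 km.

5629 km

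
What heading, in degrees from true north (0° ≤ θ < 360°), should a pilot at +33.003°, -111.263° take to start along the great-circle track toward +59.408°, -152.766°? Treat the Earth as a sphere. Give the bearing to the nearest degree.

Δλ = -152.766 − -111.263 = -41.503°.
θ = atan2( sin Δλ · cos φ₂ , cos φ₁ · sin φ₂ − sin φ₁ · cos φ₂ · cos Δλ )
  = atan2(-0.33724, 0.51431) = -33.253° → normalised to [0°, 360°): 326.747°.

327°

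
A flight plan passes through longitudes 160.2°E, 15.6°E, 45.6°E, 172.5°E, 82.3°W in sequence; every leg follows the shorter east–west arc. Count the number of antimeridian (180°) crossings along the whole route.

1

Leg 1: +160.2° → +15.6°, shortest Δλ = -144.6° (west) — does not cross 180°.
Leg 2: +15.6° → +45.6°, shortest Δλ = 30.0° (east) — does not cross 180°.
Leg 3: +45.6° → +172.5°, shortest Δλ = 126.9° (east) — does not cross 180°.
Leg 4: +172.5° → -82.3°, shortest Δλ = 105.2° (east) — crosses 180°.
Total crossings: 1.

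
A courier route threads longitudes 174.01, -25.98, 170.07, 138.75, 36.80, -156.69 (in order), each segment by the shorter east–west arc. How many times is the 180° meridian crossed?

Leg 1: +174.01° → -25.98°, shortest Δλ = 160.01° (east) — crosses 180°.
Leg 2: -25.98° → +170.07°, shortest Δλ = -163.95° (west) — crosses 180°.
Leg 3: +170.07° → +138.75°, shortest Δλ = -31.32° (west) — does not cross 180°.
Leg 4: +138.75° → +36.80°, shortest Δλ = -101.95° (west) — does not cross 180°.
Leg 5: +36.80° → -156.69°, shortest Δλ = 166.51° (east) — crosses 180°.
Total crossings: 3.

3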